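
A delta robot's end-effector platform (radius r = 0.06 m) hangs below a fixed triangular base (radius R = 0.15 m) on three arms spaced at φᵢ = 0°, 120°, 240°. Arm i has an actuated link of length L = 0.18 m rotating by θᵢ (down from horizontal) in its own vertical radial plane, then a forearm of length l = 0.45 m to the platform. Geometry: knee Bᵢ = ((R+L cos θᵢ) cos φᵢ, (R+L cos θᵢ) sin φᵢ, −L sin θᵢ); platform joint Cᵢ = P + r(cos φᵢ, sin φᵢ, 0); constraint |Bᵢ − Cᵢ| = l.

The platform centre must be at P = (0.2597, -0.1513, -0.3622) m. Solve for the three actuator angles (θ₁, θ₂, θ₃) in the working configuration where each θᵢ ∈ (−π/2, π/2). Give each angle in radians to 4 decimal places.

θ₁ = -0.3493, θ₂ = 1.3963, θ₃ = 0.6981

rotate P by −φ1: (0.2597, -0.1513, -0.3622)
  A cos θ + B sin θ = C:  -0.1697·cos θ + -0.3622·sin θ = -0.0355
  √(A²+B²)=0.4000;  θ1 = -2.0089+1.6597 ≈ -0.3493
φ2=120.0° → target in arm frame (-0.2609, -0.1493)
  e−x'=0.3509;  (l²−L²−(e−x')²−y'²−z²)/2L = -0.2958
  √(A²+B²)=0.5043;  θ2 = -0.8013+2.1976 ≈ 1.3963
φ3=240.0° → target in arm frame (0.0012, 0.3006)
  A cos θ + B sin θ = C:  0.0888·cos θ + -0.3622·sin θ = -0.1648
  γ=atan2(-0.3622,0.0888)=-1.3303;  ψ=arccos(-0.4418)=2.0284;  θ3=γ+ψ≈0.6981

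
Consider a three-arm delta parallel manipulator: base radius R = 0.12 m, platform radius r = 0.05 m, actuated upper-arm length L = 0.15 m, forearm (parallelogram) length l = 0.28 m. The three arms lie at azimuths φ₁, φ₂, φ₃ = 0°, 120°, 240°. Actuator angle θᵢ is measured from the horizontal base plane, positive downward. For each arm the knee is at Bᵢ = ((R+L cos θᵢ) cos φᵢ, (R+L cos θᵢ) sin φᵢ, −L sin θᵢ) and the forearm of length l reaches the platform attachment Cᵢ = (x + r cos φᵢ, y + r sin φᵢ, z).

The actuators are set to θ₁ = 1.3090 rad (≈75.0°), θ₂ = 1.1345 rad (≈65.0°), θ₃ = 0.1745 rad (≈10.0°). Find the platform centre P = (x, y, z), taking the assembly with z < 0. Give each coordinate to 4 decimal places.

(-0.0988, -0.1124, -0.2953)

φ1=0.0°: virtual centre (0.1088, 0.0000, -0.1449), radius l
S2 = (0.1334·cos120.0°, 0.1334·sin120.0°, -0.1359) = (-0.0667, 0.1155, -0.1359)
φ3=240.0°: virtual centre (-0.1089, -0.1886, -0.0260), radius l
|S₂|²−|S₁|² = 0.0034;  |S₃|²−|S₁|² = 0.0152
linear system: -0.3510x+0.2310y = 0.0034−0.0179z; -0.4354x+-0.3771y = 0.0152−0.2377z
det = 0.2330;  x = -0.0207+0.2647z,  y = -0.0165+0.3247z
into |P−S₁|² = l²: 1.1755z² + 0.2105z + -0.0404 = 0;  Δ = 0.2341;  z = -0.2953 or 0.1163 → z<0 root = -0.2953
x = -0.0988, y = -0.1124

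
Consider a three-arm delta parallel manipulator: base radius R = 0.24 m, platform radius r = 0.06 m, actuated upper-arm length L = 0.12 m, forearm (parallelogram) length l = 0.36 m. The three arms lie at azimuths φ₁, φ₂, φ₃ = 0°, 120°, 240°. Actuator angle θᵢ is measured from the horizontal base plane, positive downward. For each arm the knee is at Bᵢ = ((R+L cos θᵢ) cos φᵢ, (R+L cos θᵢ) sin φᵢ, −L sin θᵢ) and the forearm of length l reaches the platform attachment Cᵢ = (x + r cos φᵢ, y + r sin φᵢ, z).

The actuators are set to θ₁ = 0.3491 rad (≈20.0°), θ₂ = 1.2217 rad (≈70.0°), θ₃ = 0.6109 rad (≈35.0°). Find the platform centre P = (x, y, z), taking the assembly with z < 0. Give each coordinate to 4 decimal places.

(0.0588, -0.0590, -0.3082)

O1 = (0.2928·cos0.0°, 0.2928·sin0.0°, -0.0410) = (0.2928, 0.0000, -0.0410)
O2 = (0.2210·cos120.0°, 0.2210·sin120.0°, -0.1128) = (-0.1105, 0.1914, -0.1128)
arm 3 at φ=240.0°: ρ3 = 0.2783;  O3 = (-0.1391, -0.2410, -0.0688)
subtract pairs → two planes through P
linear system: -0.8066x+0.3829y = -0.0258−-0.1434z; -0.8638x+-0.4820y = -0.0052−-0.0556z
det = 0.7195;  x = 0.0201+-0.1257z,  y = -0.0252+0.1099z
quadratic in z: (1.0279)z²+(0.1451)z+(-0.0529)=0, √Δ=0.4885 → z ∈ {-0.3082, 0.1670}; z = -0.3082 (taking z<0)
x = 0.0588, y = -0.0590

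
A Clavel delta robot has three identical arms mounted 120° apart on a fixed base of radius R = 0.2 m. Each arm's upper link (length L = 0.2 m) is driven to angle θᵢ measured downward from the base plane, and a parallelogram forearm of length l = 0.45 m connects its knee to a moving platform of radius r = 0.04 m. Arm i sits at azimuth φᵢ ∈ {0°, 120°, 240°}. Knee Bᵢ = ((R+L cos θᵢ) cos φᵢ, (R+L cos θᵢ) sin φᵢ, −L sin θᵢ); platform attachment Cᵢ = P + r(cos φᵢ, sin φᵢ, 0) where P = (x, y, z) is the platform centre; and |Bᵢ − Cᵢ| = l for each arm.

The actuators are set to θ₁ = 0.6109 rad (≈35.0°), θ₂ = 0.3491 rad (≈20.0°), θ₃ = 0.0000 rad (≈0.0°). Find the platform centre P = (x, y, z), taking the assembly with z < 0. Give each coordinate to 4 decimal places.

(-0.0638, -0.0404, -0.3397)

arm 1 at φ=0.0°: ρ1 = 0.3238;  S1 = (0.3238, 0.0000, -0.1147)
φ2=120.0°: virtual centre (-0.1740, 0.3013, -0.0684), radius l
arm 3 at φ=240.0°: ρ3 = 0.3600;  S3 = (-0.1800, -0.3118, 0.0000)
|S₂|²−|S₁|² = 0.0077;  |S₃|²−|S₁|² = 0.0116
plane₁₂: -0.9956x+0.6026y+0.0926z = 0.0077
Cramer: x(z) = -0.0096+0.1596z;  y(z) = -0.0031+0.1100z
into |P−S₁|² = l²: 1.0376z² + 0.1223z + -0.0782 = 0;  Δ = 0.3393;  z = -0.3397 or 0.2218 → z<0 root = -0.3397
x = -0.0638, y = -0.0404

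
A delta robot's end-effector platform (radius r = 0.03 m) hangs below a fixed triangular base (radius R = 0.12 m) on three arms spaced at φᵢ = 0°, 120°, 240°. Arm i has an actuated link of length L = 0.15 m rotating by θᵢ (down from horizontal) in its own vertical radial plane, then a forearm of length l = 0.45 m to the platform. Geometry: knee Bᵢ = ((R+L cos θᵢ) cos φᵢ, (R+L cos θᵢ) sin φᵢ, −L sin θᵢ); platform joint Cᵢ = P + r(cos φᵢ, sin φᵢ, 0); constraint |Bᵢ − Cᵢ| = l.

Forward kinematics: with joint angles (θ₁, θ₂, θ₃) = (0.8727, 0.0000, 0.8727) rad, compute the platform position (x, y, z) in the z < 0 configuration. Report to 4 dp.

φ1=0.0°: virtual centre (0.1864, 0.0000, -0.1149), radius l
φ2=120.0°: virtual centre (-0.1200, 0.2078, 0.0000), radius l
arm 3 at φ=240.0°: (R−r)+L cos θ3 = 0.1864;  S3 = (-0.0932, -0.1614, -0.1149)
eliminate P² terms by subtracting sphere 1 from 2 and 3
[-0.6128 0.4157 0.2298]·P = 0.0096;  [-0.5592 -0.3229 0.0000]·P = 0.0000
det = 0.4303;  x = -0.0072+0.1724z,  y = 0.0125+-0.2987z
sphere 1 gives Az²+Bz+C=0 with A=1.1189, B=0.1556, C=-0.1516;  B²−4AC=0.7029;  roots -0.4441, 0.3051;  negative root z = -0.4441
x = -0.0838, y = 0.1452

(-0.0838, 0.1452, -0.4441)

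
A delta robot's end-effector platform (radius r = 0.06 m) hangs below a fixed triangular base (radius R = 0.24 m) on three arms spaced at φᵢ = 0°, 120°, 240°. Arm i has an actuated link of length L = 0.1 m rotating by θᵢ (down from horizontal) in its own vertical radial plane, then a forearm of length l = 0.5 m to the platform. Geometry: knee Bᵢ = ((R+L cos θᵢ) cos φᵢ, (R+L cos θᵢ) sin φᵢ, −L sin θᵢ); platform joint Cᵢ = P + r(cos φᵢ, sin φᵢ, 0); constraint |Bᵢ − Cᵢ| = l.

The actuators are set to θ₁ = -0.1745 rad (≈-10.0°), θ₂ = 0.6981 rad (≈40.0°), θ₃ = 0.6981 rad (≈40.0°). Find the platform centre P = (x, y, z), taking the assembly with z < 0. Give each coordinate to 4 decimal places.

(0.0999, 0.0000, -0.4497)

S1 = (0.2785·cos0.0°, 0.2785·sin0.0°, 0.0174) = (0.2785, 0.0000, 0.0174)
φ2=120.0°: virtual centre (-0.1283, 0.2222, -0.0643), radius l
φ3=240.0°: virtual centre (-0.1283, -0.2222, -0.0643), radius l
eliminate P² terms by subtracting sphere 1 from 2 and 3
[-0.8136 0.4445 -0.1633]·P = -0.0079;  [-0.8136 -0.4445 -0.1633]·P = -0.0079
det = 0.7232;  x = 0.0097+-0.2007z,  y = 0.0000+0.0000z
sphere 1 gives Az²+Bz+C=0 with A=1.0403, B=0.0732, C=-0.1774;  B²−4AC=0.7437;  roots -0.4497, 0.3793;  negative root z = -0.4497
x = 0.0999, y = 0.0000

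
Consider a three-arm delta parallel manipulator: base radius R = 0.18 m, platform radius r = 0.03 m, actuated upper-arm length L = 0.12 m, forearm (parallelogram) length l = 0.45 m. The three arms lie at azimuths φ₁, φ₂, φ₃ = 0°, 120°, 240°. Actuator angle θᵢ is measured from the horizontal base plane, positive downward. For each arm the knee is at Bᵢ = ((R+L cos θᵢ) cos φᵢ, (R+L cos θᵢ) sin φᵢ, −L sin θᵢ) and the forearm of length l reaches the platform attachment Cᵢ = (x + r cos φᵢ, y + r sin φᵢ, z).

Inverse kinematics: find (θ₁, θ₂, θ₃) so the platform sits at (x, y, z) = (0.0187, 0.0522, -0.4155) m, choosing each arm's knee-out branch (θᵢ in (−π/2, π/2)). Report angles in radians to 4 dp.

φ1=0.0° → target in arm frame (0.0187, 0.0522)
  A cos θ + B sin θ = C:  0.1313·cos θ + -0.4155·sin θ = -0.0188
  θ1 = atan2(B,A) + arccos(C/0.4358) = 0.3492
arm 2 (φ=120.0°): x'=0.0359, y'=-0.0423
  A=0.1141, B=-0.4155, C=(l²−L²−A²−y'²−z²)/(2L)=0.0027
  γ=atan2(-0.4155,0.1141)=-1.3027;  ψ=arccos(0.0062)=1.5646;  θ2=γ+ψ≈0.2619
rotate P by −φ3: (-0.0546, -0.0099, -0.4155)
  A=0.2046, B=-0.4155, C=(l²−L²−A²−y'²−z²)/(2L)=-0.1103
  √(A²+B²)=0.4631;  θ3 = -1.1133+1.8114 ≈ 0.6980

θ₁ = 0.3492, θ₂ = 0.2619, θ₃ = 0.6980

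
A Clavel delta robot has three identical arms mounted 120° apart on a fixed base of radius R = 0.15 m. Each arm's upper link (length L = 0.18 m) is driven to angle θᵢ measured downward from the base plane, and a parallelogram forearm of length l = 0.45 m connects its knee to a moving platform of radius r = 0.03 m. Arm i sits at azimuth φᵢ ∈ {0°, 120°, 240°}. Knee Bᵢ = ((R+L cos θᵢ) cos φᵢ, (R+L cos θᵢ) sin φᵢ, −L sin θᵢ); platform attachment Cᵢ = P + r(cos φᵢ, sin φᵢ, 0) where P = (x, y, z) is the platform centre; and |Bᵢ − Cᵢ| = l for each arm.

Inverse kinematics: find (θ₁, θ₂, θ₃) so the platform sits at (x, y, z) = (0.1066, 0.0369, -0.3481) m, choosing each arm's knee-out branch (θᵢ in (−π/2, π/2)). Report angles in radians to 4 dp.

θ₁ = -0.3490, θ₂ = 0.2621, θ₃ = 0.5236

arm 1 (φ=0.0°): x'=0.1066, y'=0.0369
  e−x'=0.0134;  (l²−L²−(e−x')²−y'²−z²)/2L = 0.1316
  θ1 = atan2(B,A) + arccos(C/0.3484) = -0.3490
φ2=120.0° → target in arm frame (-0.0213, -0.1108)
  e−x'=0.1413;  (l²−L²−(e−x')²−y'²−z²)/2L = 0.0463
  √(A²+B²)=0.3757;  θ2 = -1.1851+1.4472 ≈ 0.2621
φ3=240.0° → target in arm frame (-0.0853, 0.0739)
  e−x'=0.2053;  (l²−L²−(e−x')²−y'²−z²)/2L = 0.0037
  θ3 = atan2(B,A) + arccos(C/0.4041) = 0.5236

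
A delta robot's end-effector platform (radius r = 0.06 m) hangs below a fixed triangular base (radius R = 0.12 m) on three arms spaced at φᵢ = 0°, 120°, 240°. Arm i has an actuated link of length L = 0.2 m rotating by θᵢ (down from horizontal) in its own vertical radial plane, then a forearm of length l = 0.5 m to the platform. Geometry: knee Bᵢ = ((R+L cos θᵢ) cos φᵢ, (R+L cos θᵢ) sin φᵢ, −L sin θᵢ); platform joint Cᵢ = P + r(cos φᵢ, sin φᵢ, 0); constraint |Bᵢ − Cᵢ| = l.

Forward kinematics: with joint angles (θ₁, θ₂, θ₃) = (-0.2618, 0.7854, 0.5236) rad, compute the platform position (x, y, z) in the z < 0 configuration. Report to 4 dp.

(0.2196, -0.0631, -0.4431)

φ1=0.0°: virtual centre (0.2532, 0.0000, 0.0518), radius l
arm 2 at φ=120.0°: (R−r)+L cos θ2 = 0.2014;  S2 = (-0.1007, 0.1744, -0.1414)
arm 3 at φ=240.0°: (R−r)+L cos θ3 = 0.2332;  S3 = (-0.1166, -0.2020, -0.1000)
|S₂|²−|S₁|² = -0.0062;  |S₃|²−|S₁|² = -0.0024
linear system: -0.7078x+0.3489y = -0.0062−-0.3864z; -0.7396x+-0.4039y = -0.0024−-0.3035z
det = 0.5439;  x = 0.0062+-0.4816z,  y = -0.0053+0.1304z
quadratic in z: (1.2490)z²+(0.1330)z+(-0.1863)=0, √Δ=0.9738 → z ∈ {-0.4431, 0.3366}; z = -0.4431 (taking z<0)
x = 0.2196, y = -0.0631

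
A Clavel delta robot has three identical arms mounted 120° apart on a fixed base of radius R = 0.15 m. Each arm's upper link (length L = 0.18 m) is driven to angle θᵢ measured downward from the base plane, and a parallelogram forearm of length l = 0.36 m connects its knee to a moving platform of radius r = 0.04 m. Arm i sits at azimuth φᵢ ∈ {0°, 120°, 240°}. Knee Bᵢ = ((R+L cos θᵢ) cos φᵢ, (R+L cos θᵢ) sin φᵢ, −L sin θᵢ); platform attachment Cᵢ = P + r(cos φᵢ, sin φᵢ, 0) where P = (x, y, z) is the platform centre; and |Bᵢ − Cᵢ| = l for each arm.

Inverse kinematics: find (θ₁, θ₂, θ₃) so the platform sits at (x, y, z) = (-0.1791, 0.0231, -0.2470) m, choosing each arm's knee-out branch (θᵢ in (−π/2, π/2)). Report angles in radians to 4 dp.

arm 1 (φ=0.0°): x'=-0.1791, y'=0.0231
  e−x'=0.2891;  (l²−L²−(e−x')²−y'²−z²)/2L = -0.1331
  γ=atan2(-0.2470,0.2891)=-0.7070;  ψ=arccos(-0.3501)=1.9284;  θ1=γ+ψ≈1.2214
φ2=120.0° → target in arm frame (0.1096, 0.1436)
  e−x'=0.0004;  (l²−L²−(e−x')²−y'²−z²)/2L = 0.0433
  γ=atan2(-0.2470,0.0004)=-1.5690;  ψ=arccos(0.1752)=1.3946;  θ2=γ+ψ≈-0.1744
φ3=240.0° → target in arm frame (0.0695, -0.1667)
  A=0.0405, B=-0.2470, C=(l²−L²−A²−y'²−z²)/(2L)=0.0188
  γ=atan2(-0.2470,0.0405)=-1.4085;  ψ=arccos(0.0753)=1.4955;  θ3=γ+ψ≈0.0870

θ₁ = 1.2214, θ₂ = -0.1744, θ₃ = 0.0870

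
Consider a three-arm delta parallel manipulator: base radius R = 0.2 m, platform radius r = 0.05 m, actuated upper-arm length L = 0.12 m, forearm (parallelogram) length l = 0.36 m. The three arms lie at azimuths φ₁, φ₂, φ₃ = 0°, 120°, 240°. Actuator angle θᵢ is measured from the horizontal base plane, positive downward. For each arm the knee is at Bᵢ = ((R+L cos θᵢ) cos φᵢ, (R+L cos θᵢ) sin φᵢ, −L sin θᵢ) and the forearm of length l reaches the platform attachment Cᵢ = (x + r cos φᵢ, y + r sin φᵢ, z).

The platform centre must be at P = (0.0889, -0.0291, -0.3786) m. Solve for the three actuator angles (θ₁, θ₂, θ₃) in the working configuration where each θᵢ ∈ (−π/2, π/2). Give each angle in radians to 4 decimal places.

θ₁ = 0.5234, θ₂ = 1.3956, θ₃ = 1.1342

rotate P by −φ1: (0.0889, -0.0291, -0.3786)
  e−x'=0.0611;  (l²−L²−(e−x')²−y'²−z²)/2L = -0.1363
  √(A²+B²)=0.3835;  θ1 = -1.4108+1.9342 ≈ 0.5234
arm 2 (φ=120.0°): x'=-0.0697, y'=-0.0624
  A=0.2197, B=-0.3786, C=(l²−L²−A²−y'²−z²)/(2L)=-0.3345
  √(A²+B²)=0.4377;  θ2 = -1.0451+2.4407 ≈ 1.3956
rotate P by −φ3: (-0.0192, 0.0915, -0.3786)
  A=0.1692, B=-0.3786, C=(l²−L²−A²−y'²−z²)/(2L)=-0.2715
  θ3 = atan2(B,A) + arccos(C/0.4147) = 1.1342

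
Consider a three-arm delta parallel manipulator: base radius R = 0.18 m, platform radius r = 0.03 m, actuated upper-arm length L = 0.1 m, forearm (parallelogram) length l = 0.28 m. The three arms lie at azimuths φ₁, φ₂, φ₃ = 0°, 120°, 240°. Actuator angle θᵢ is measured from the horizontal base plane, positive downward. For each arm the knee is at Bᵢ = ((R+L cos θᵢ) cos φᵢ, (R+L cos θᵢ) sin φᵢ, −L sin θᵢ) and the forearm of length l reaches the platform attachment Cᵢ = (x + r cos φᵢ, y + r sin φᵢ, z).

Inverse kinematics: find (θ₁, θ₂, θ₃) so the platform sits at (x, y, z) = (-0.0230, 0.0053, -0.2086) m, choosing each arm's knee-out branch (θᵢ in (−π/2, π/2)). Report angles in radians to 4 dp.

rotate P by −φ1: (-0.0230, 0.0053, -0.2086)
  e−x'=0.1730;  (l²−L²−(e−x')²−y'²−z²)/2L = -0.0254
  θ1 = atan2(B,A) + arccos(C/0.2710) = 0.7861
arm 2 (φ=120.0°): x'=0.0161, y'=0.0173
  A cos θ + B sin θ = C:  0.1339·cos θ + -0.2086·sin θ = 0.0333
  √(A²+B²)=0.2479;  θ2 = -1.0001+1.4361 ≈ 0.4360
arm 3 (φ=240.0°): x'=0.0069, y'=-0.0226
  A cos θ + B sin θ = C:  0.1431·cos θ + -0.2086·sin θ = 0.0195
  θ3 = atan2(B,A) + arccos(C/0.2530) = 0.5240

θ₁ = 0.7861, θ₂ = 0.4360, θ₃ = 0.5240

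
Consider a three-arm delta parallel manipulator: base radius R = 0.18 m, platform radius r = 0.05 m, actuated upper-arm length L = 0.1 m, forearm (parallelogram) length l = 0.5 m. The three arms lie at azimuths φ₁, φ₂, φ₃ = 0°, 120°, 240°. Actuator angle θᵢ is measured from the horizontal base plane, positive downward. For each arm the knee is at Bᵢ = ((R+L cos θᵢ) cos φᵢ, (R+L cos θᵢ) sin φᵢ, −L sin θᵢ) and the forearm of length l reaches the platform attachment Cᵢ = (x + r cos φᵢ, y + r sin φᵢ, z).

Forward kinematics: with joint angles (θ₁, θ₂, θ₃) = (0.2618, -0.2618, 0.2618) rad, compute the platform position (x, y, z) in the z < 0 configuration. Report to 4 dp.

S1 = (0.2266·cos0.0°, 0.2266·sin0.0°, -0.0259) = (0.2266, 0.0000, -0.0259)
S2 = (0.2266·cos120.0°, 0.2266·sin120.0°, 0.0259) = (-0.1133, 0.1962, 0.0259)
φ3=240.0°: virtual centre (-0.1133, -0.1962, -0.0259), radius l
subtract pairs → two planes through P
[-0.6798 0.3925 0.1035]·P = 0.0000;  [-0.6798 -0.3925 0.0000]·P = 0.0000
Cramer: x(z) = 0.0000+0.0761z;  y(z) = 0.0000-0.1319z
sphere 1 gives Az²+Bz+C=0 with A=1.0232, B=0.0173, C=-0.1980;  B²−4AC=0.8106;  roots -0.4484, 0.4315;  negative root z = -0.4484
x = -0.0341, y = 0.0591

(-0.0341, 0.0591, -0.4484)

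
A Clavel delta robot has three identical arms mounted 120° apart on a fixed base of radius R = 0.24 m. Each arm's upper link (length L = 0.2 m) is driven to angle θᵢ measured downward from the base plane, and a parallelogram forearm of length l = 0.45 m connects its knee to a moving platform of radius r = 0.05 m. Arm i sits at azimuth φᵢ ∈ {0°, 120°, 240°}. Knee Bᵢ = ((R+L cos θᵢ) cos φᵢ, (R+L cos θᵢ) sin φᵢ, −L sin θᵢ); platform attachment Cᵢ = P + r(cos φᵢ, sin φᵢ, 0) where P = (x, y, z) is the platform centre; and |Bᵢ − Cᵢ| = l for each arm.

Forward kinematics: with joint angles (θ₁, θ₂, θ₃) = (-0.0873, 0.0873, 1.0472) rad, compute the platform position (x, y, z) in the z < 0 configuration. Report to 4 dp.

(0.0849, 0.1167, -0.2928)

arm 1 at φ=0.0°: (R−r)+L cos θ1 = 0.3892;  centre 1 = (0.3892, 0.0000, 0.0174)
centre 2 = (0.3892·cos120.0°, 0.3892·sin120.0°, -0.0174) = (-0.1946, 0.3371, -0.0174)
φ3=240.0°: virtual centre (-0.1450, -0.2511, -0.1732), radius l
subtract pairs → two planes through P
linear system: -1.1677x+0.6742y = 0.0000−-0.0698z; -1.0685x+-0.5023y = -0.0377−-0.3813z
Cramer: x(z) = 0.0195-0.2235z;  y(z) = 0.0337-0.2837z
into |P−centre ₁|² = l²: 1.1304z² + 0.1113z + -0.0643 = 0;  Δ = 0.3032;  z = -0.2928 or 0.1943 → z<0 root = -0.2928
x = 0.0849, y = 0.1167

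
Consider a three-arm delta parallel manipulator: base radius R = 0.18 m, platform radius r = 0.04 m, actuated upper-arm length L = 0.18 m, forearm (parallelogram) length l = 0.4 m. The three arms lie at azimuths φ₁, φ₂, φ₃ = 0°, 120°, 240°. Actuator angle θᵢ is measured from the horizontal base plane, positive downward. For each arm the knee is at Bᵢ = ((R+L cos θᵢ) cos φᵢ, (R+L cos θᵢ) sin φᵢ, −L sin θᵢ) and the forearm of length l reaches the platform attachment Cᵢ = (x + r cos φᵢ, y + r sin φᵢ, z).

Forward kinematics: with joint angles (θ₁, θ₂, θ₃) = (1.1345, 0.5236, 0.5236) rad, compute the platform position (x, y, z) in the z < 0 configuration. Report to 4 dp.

centre 1 = (0.2161·cos0.0°, 0.2161·sin0.0°, -0.1631) = (0.2161, 0.0000, -0.1631)
φ2=120.0°: virtual centre (-0.1479, 0.2562, -0.0900), radius l
φ3=240.0°: virtual centre (-0.1479, -0.2562, -0.0900), radius l
|centre ₂|²−|centre ₁|² = 0.0223;  |centre ₃|²−|centre ₁|² = 0.0223
plane₁₂: -0.7280x+0.5125y+0.1463z = 0.0223
det = 0.7462;  x = -0.0307+0.2009z,  y = 0.0000+0.0000z
quadratic in z: (1.0404)z²+(0.2271)z+(-0.0725)=0, √Δ=0.5944 → z ∈ {-0.3948, 0.1765}; z = -0.3948 (taking z<0)
x = -0.1100, y = 0.0000

(-0.1100, 0.0000, -0.3948)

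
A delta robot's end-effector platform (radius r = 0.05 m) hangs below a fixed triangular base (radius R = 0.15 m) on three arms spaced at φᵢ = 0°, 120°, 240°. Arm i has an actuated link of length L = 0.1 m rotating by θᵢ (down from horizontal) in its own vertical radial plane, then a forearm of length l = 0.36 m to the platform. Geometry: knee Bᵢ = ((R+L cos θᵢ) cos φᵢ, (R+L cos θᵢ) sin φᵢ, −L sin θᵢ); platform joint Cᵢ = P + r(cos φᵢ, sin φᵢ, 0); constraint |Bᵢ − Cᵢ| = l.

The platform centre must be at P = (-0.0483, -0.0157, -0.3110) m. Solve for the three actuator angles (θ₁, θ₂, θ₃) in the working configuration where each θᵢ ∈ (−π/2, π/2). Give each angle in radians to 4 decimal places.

θ₁ = 0.4357, θ₂ = 0.0871, θ₃ = -0.0877

rotate P by −φ1: (-0.0483, -0.0157, -0.3110)
  A=0.1483, B=-0.3110, C=(l²−L²−A²−y'²−z²)/(2L)=0.0032
  θ1 = atan2(B,A) + arccos(C/0.3445) = 0.4357
arm 2 (φ=120.0°): x'=0.0106, y'=0.0497
  A=0.0894, B=-0.3110, C=(l²−L²−A²−y'²−z²)/(2L)=0.0621
  √(A²+B²)=0.3236;  θ2 = -1.2907+1.3779 ≈ 0.0871
arm 3 (φ=240.0°): x'=0.0377, y'=-0.0340
  A=0.0623, B=-0.3110, C=(l²−L²−A²−y'²−z²)/(2L)=0.0892
  √(A²+B²)=0.3172;  θ3 = -1.3732+1.2856 ≈ -0.0877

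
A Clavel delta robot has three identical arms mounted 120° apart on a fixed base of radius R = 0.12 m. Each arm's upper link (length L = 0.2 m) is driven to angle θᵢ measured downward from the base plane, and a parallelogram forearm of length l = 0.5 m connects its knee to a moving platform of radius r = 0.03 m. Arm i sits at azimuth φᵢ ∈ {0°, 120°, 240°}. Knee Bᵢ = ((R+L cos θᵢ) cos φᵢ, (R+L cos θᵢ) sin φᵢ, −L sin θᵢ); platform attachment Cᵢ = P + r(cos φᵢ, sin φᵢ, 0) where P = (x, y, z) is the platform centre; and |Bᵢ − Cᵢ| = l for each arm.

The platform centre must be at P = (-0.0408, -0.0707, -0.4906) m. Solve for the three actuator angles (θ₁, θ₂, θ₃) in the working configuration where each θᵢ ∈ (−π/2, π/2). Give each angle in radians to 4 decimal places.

arm 1 (φ=0.0°): x'=-0.0408, y'=-0.0707
  A=0.1308, B=-0.4906, C=(l²−L²−A²−y'²−z²)/(2L)=-0.1320
  √(A²+B²)=0.5077;  θ1 = -1.3102+1.8338 ≈ 0.5235
rotate P by −φ2: (-0.0408, 0.0707, -0.4906)
  A cos θ + B sin θ = C:  0.1308·cos θ + -0.4906·sin θ = -0.1320
  √(A²+B²)=0.5077;  θ2 = -1.3102+1.8338 ≈ 0.5236
φ3=240.0° → target in arm frame (0.0816, 0.0000)
  A=0.0084, B=-0.4906, C=(l²−L²−A²−y'²−z²)/(2L)=-0.0769
  √(A²+B²)=0.4907;  θ3 = -1.5537+1.7282 ≈ 0.1744

θ₁ = 0.5235, θ₂ = 0.5236, θ₃ = 0.1744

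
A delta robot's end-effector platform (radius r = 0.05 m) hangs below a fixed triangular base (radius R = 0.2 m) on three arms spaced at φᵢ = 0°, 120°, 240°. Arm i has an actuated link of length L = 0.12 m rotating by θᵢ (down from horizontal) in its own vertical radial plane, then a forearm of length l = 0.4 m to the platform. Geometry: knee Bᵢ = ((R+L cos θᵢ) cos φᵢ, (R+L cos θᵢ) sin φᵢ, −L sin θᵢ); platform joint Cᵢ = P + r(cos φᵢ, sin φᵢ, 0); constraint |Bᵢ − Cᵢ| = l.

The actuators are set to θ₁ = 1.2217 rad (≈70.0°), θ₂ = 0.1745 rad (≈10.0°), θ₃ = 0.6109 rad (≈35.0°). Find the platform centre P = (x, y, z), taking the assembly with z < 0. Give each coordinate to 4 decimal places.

arm 1 at φ=0.0°: ρ1 = 0.1910;  S1 = (0.1910, 0.0000, -0.1128)
φ2=120.0°: virtual centre (-0.1341, 0.2322, -0.0208), radius l
S3 = (0.2483·cos240.0°, 0.2483·sin240.0°, -0.0688) = (-0.1241, -0.2150, -0.0688)
subtract pairs → two planes through P
linear system: -0.6503x+0.4645y = 0.0231−0.1839z; -0.6304x+-0.4301y = 0.0172−0.0879z
det = 0.5725;  x = -0.0313+0.2094z,  y = 0.0060+-0.1027z
into |P−S₁|² = l²: 1.0544z² + 0.1312z + -0.0978 = 0;  Δ = 0.4297;  z = -0.3730 or 0.2486 → z<0 root = -0.3730
x = -0.1094, y = 0.0443

(-0.1094, 0.0443, -0.3730)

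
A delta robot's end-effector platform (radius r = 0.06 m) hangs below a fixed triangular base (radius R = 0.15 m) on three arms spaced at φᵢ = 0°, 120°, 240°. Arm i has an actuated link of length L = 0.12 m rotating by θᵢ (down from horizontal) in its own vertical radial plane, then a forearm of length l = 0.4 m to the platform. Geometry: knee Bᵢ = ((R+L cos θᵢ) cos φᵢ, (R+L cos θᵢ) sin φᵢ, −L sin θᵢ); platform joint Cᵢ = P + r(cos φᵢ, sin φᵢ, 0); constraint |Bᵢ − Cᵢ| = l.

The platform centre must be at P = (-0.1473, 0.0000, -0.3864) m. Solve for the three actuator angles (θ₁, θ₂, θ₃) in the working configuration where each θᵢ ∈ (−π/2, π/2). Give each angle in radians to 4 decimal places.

rotate P by −φ1: (-0.1473, 0.0000, -0.3864)
  A=0.2373, B=-0.3864, C=(l²−L²−A²−y'²−z²)/(2L)=-0.2501
  γ=atan2(-0.3864,0.2373)=-1.0201;  ψ=arccos(-0.5515)=2.1549;  θ1=γ+ψ≈1.1349
φ2=120.0° → target in arm frame (0.0736, 0.1276)
  A=0.0164, B=-0.3864, C=(l²−L²−A²−y'²−z²)/(2L)=-0.0844
  √(A²+B²)=0.3867;  θ2 = -1.5285+1.7907 ≈ 0.2622
rotate P by −φ3: (0.0737, -0.1276, -0.3864)
  e−x'=0.0163;  (l²−L²−(e−x')²−y'²−z²)/2L = -0.0844
  γ=atan2(-0.3864,0.0163)=-1.5285;  ψ=arccos(-0.2181)=1.7907;  θ3=γ+ψ≈0.2622

θ₁ = 1.1349, θ₂ = 0.2622, θ₃ = 0.2622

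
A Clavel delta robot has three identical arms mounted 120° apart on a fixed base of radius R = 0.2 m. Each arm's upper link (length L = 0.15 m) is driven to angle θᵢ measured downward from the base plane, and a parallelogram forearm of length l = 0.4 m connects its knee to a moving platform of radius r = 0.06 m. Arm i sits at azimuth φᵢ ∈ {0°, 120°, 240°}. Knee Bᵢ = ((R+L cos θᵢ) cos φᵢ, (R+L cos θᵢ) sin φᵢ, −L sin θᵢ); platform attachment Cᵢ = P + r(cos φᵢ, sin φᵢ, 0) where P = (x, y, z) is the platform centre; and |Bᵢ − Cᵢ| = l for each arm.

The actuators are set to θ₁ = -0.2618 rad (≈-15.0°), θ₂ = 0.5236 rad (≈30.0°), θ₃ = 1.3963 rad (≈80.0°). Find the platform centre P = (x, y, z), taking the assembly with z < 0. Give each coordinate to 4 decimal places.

(0.1602, 0.1224, -0.3210)

arm 1 at φ=0.0°: ρ1 = 0.2849;  O1 = (0.2849, 0.0000, 0.0388)
arm 2 at φ=120.0°: ρ2 = 0.2699;  O2 = (-0.1350, 0.2337, -0.0750)
O3 = (0.1660·cos240.0°, 0.1660·sin240.0°, -0.1477) = (-0.0830, -0.1438, -0.1477)
eliminate P² terms by subtracting sphere 1 from 2 and 3
linear system: -0.8397x+0.4675y = -0.0042−-0.2276z; -0.7358x+-0.2876y = -0.0333−-0.3731z
Cramer: x(z) = 0.0286-0.4097z;  y(z) = 0.0425-0.2490z
sphere 1 gives Az²+Bz+C=0 with A=1.2299, B=0.1112, C=-0.0910;  B²−4AC=0.4602;  roots -0.3210, 0.2306;  negative root z = -0.3210
x = 0.1602, y = 0.1224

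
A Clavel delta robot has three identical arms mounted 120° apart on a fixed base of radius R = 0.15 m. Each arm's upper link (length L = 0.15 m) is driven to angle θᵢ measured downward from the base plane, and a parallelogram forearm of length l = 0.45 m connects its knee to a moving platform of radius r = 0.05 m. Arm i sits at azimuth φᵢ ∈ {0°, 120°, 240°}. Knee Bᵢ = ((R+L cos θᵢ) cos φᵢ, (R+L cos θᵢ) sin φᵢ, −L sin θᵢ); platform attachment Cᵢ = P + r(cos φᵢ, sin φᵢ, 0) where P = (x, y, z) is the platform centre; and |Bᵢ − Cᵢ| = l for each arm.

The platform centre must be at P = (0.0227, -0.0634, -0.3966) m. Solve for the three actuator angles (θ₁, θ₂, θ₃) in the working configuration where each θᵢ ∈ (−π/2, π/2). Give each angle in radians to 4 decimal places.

θ₁ = 0.0874, θ₂ = 0.4363, θ₃ = 0.0004

rotate P by −φ1: (0.0227, -0.0634, -0.3966)
  A cos θ + B sin θ = C:  0.0773·cos θ + -0.3966·sin θ = 0.0424
  θ1 = atan2(B,A) + arccos(C/0.4041) = 0.0874
φ2=120.0° → target in arm frame (-0.0663, 0.0120)
  A cos θ + B sin θ = C:  0.1663·cos θ + -0.3966·sin θ = -0.0169
  θ2 = atan2(B,A) + arccos(C/0.4300) = 0.4363
arm 3 (φ=240.0°): x'=0.0436, y'=0.0514
  e−x'=0.0564;  (l²−L²−(e−x')²−y'²−z²)/2L = 0.0563
  √(A²+B²)=0.4006;  θ3 = -1.4294+1.4298 ≈ 0.0004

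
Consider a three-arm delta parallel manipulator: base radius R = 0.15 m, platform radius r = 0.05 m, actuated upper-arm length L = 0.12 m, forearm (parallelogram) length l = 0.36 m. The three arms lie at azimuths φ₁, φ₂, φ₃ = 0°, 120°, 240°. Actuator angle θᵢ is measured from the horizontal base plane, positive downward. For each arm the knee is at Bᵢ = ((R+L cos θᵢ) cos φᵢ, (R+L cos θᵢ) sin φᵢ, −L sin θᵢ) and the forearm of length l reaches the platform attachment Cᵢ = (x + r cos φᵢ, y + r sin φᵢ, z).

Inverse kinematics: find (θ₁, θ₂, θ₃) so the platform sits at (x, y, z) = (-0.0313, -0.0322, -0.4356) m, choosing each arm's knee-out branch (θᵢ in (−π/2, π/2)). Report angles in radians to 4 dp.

θ₁ = 1.3090, θ₂ = 1.2215, θ₃ = 0.9598

φ1=0.0° → target in arm frame (-0.0313, -0.0322)
  A=0.1313, B=-0.4356, C=(l²−L²−A²−y'²−z²)/(2L)=-0.3868
  θ1 = atan2(B,A) + arccos(C/0.4550) = 1.3090
arm 2 (φ=120.0°): x'=-0.0122, y'=0.0432
  A=0.1122, B=-0.4356, C=(l²−L²−A²−y'²−z²)/(2L)=-0.3709
  √(A²+B²)=0.4498;  θ2 = -1.3186+2.5401 ≈ 1.2215
arm 3 (φ=240.0°): x'=0.0435, y'=-0.0110
  e−x'=0.0565;  (l²−L²−(e−x')²−y'²−z²)/2L = -0.3244
  √(A²+B²)=0.4392;  θ3 = -1.4419+2.4017 ≈ 0.9598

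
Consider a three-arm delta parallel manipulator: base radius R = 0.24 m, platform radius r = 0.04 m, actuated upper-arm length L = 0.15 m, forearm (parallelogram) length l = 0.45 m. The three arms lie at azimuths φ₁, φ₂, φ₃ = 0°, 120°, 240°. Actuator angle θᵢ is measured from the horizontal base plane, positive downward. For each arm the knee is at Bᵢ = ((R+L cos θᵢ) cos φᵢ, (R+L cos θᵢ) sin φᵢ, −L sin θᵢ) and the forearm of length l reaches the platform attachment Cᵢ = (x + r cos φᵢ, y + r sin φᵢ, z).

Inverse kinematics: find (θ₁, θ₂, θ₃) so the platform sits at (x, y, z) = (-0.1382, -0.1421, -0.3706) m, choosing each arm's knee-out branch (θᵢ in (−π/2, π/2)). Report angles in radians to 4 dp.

arm 1 (φ=0.0°): x'=-0.1382, y'=-0.1421
  A cos θ + B sin θ = C:  0.3382·cos θ + -0.3706·sin θ = -0.3064
  γ=atan2(-0.3706,0.3382)=-0.8311;  ψ=arccos(-0.6107)=2.2277;  θ1=γ+ψ≈1.3966
φ2=120.0° → target in arm frame (-0.0540, 0.1907)
  e−x'=0.2540;  (l²−L²−(e−x')²−y'²−z²)/2L = -0.1941
  γ=atan2(-0.3706,0.2540)=-0.9700;  ψ=arccos(-0.4320)=2.0175;  θ2=γ+ψ≈1.0474
arm 3 (φ=240.0°): x'=0.1922, y'=-0.0486
  e−x'=0.0078;  (l²−L²−(e−x')²−y'²−z²)/2L = 0.1341
  γ=atan2(-0.3706,0.0078)=-1.5497;  ψ=arccos(0.3618)=1.2006;  θ3=γ+ψ≈-0.3490

θ₁ = 1.3966, θ₂ = 1.0474, θ₃ = -0.3490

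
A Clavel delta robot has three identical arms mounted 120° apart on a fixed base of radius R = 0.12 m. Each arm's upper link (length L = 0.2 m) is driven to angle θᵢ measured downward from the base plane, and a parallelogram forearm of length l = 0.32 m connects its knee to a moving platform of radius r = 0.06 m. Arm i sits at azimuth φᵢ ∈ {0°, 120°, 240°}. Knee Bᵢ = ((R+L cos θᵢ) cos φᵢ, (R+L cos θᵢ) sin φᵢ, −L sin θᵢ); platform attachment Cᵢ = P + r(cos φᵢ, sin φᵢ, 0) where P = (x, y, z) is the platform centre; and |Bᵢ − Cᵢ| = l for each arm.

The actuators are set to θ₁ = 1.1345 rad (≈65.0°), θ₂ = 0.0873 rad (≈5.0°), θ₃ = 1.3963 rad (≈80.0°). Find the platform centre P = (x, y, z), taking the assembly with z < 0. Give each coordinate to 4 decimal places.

(-0.0478, 0.2106, -0.3265)

centre 1 = (0.1445·cos0.0°, 0.1445·sin0.0°, -0.1813) = (0.1445, 0.0000, -0.1813)
arm 2 at φ=120.0°: ρ2 = 0.2592;  centre 2 = (-0.1296, 0.2245, -0.0174)
φ3=240.0°: virtual centre (-0.0474, -0.0820, -0.1970), radius l
|centre ₂|²−|centre ₁|² = 0.0138;  |centre ₃|²−|centre ₁|² = -0.0060
[-0.5483 0.4490 0.3277]·P = 0.0138;  [-0.3838 -0.1641 -0.0314]·P = -0.0060
det = 0.2623;  x = 0.0016+0.1512z,  y = 0.0326+-0.5451z
quadratic in z: (1.3200)z²+(0.2837)z+(-0.0481)=0, √Δ=0.5781 → z ∈ {-0.3265, 0.1115}; z = -0.3265 (taking z<0)
x = -0.0478, y = 0.2106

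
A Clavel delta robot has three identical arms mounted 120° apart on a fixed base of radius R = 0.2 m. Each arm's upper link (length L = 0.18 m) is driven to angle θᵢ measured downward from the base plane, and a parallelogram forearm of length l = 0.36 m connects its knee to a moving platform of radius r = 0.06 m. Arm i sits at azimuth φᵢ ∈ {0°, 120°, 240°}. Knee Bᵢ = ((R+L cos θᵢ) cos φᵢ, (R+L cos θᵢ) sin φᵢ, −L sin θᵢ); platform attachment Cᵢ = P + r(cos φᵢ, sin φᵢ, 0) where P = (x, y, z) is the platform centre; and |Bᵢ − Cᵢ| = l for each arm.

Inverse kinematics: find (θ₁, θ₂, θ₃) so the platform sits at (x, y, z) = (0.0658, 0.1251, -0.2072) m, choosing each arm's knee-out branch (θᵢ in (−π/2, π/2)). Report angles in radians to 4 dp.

arm 1 (φ=0.0°): x'=0.0658, y'=0.1251
  A=0.0742, B=-0.2072, C=(l²−L²−A²−y'²−z²)/(2L)=0.0920
  γ=atan2(-0.2072,0.0742)=-1.2269;  ψ=arccos(0.4179)=1.1396;  θ1=γ+ψ≈-0.0873
rotate P by −φ2: (0.0754, -0.1195, -0.2072)
  A=0.0646, B=-0.2072, C=(l²−L²−A²−y'²−z²)/(2L)=0.0995
  γ=atan2(-0.2072,0.0646)=-1.2687;  ψ=arccos(0.4584)=1.0946;  θ2=γ+ψ≈-0.1741
rotate P by −φ3: (-0.1412, -0.0056, -0.2072)
  A cos θ + B sin θ = C:  0.2812·cos θ + -0.2072·sin θ = -0.0691
  θ3 = atan2(B,A) + arccos(C/0.3493) = 1.1348

θ₁ = -0.0873, θ₂ = -0.1741, θ₃ = 1.1348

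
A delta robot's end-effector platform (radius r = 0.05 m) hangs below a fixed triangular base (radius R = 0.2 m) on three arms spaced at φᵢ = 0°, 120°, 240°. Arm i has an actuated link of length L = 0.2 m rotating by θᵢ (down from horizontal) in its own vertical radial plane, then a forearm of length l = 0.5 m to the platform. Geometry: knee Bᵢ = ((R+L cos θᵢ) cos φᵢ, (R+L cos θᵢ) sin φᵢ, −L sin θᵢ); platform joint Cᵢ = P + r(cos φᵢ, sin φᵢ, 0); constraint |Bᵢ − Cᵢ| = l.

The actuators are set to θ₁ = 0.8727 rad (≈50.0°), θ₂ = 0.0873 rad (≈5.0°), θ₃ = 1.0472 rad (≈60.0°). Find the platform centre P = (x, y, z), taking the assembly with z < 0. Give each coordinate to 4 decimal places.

(-0.0559, 0.1687, -0.4844)

arm 1 at φ=0.0°: e+L cos θ1 = 0.2786;  O1 = (0.2786, 0.0000, -0.1532)
O2 = (0.3492·cos120.0°, 0.3492·sin120.0°, -0.0174) = (-0.1746, 0.3024, -0.0174)
O3 = (0.2500·cos240.0°, 0.2500·sin240.0°, -0.1732) = (-0.1250, -0.2165, -0.1732)
eliminate P² terms by subtracting sphere 1 from 2 and 3
plane₁₂: -0.9063x+0.6049y+0.2716z = 0.0212
Cramer: x(z) = -0.0045+0.1061z;  y(z) = 0.0282-0.2900z
quadratic in z: (1.0954)z²+(0.2300)z+(-0.1456)=0, √Δ=0.8311 → z ∈ {-0.4844, 0.2744}; z = -0.4844 (taking z<0)
x = -0.0559, y = 0.1687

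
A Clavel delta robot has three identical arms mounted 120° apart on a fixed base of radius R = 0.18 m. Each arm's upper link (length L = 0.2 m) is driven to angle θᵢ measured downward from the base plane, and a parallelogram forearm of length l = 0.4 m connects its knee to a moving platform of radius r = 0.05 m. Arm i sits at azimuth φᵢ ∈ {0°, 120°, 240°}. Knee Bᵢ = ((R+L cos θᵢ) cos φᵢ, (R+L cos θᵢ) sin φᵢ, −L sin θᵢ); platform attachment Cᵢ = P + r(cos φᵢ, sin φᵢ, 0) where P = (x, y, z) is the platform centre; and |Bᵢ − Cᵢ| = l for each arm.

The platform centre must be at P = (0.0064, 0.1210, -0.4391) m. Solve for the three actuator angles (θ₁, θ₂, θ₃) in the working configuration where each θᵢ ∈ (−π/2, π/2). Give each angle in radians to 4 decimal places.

θ₁ = 0.8724, θ₂ = 0.5236, θ₃ = 1.2216

φ1=0.0° → target in arm frame (0.0064, 0.1210)
  A cos θ + B sin θ = C:  0.1236·cos θ + -0.4391·sin θ = -0.2568
  γ=atan2(-0.4391,0.1236)=-1.2964;  ψ=arccos(-0.5630)=2.1688;  θ1=γ+ψ≈0.8724
φ2=120.0° → target in arm frame (0.1016, -0.0660)
  e−x'=0.0284;  (l²−L²−(e−x')²−y'²−z²)/2L = -0.1949
  √(A²+B²)=0.4400;  θ2 = -1.5062+2.0298 ≈ 0.5236
arm 3 (φ=240.0°): x'=-0.1080, y'=-0.0550
  A cos θ + B sin θ = C:  0.2380·cos θ + -0.4391·sin θ = -0.3312
  θ3 = atan2(B,A) + arccos(C/0.4994) = 1.2216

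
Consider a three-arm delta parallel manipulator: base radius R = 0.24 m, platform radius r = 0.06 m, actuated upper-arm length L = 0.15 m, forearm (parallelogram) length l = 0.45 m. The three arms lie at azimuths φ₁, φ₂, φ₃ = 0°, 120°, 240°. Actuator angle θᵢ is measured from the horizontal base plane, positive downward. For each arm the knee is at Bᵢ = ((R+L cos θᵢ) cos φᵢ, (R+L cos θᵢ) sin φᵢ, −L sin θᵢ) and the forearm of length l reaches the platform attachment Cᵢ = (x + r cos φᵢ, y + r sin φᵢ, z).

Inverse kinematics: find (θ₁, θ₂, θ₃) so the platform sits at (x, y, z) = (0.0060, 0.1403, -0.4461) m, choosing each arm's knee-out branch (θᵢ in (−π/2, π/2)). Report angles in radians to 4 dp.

rotate P by −φ1: (0.0060, 0.1403, -0.4461)
  e−x'=0.1740;  (l²−L²−(e−x')²−y'²−z²)/2L = -0.2299
  θ1 = atan2(B,A) + arccos(C/0.4788) = 0.8727
arm 2 (φ=120.0°): x'=0.1185, y'=-0.0753
  A=0.0615, B=-0.4461, C=(l²−L²−A²−y'²−z²)/(2L)=-0.0949
  θ2 = atan2(B,A) + arccos(C/0.4503) = 0.3493
arm 3 (φ=240.0°): x'=-0.1245, y'=-0.0650
  A cos θ + B sin θ = C:  0.3045·cos θ + -0.4461·sin θ = -0.3865
  θ3 = atan2(B,A) + arccos(C/0.5401) = 1.3964

θ₁ = 0.8727, θ₂ = 0.3493, θ₃ = 1.3964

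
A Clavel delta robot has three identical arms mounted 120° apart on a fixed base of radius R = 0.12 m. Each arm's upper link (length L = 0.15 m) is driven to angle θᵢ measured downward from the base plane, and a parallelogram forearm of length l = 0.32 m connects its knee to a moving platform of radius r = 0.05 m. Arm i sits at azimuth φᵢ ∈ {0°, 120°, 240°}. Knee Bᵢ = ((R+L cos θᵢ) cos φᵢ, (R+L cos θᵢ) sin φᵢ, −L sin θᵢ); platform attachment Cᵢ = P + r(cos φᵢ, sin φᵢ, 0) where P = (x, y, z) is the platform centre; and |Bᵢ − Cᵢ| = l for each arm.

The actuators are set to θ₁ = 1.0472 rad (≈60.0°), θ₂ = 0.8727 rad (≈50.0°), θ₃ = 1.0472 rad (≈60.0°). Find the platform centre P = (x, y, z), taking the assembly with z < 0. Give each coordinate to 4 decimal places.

(-0.0159, 0.0275, -0.4052)

S1 = (0.1450·cos0.0°, 0.1450·sin0.0°, -0.1299) = (0.1450, 0.0000, -0.1299)
φ2=120.0°: virtual centre (-0.0832, 0.1441, -0.1149), radius l
arm 3 at φ=240.0°: ρ3 = 0.1450;  S3 = (-0.0725, -0.1256, -0.1299)
subtract pairs → two planes through P
[-0.4564 0.2882 0.0300]·P = 0.0030;  [-0.4350 -0.2511 0.0000]·P = 0.0000
Cramer: x(z) = -0.0031+0.0314z;  y(z) = 0.0054-0.0544z
sphere 1 gives Az²+Bz+C=0 with A=1.0039, B=0.2499, C=-0.0636;  B²−4AC=0.3177;  roots -0.4052, 0.1562;  negative root z = -0.4052
x = -0.0159, y = 0.0275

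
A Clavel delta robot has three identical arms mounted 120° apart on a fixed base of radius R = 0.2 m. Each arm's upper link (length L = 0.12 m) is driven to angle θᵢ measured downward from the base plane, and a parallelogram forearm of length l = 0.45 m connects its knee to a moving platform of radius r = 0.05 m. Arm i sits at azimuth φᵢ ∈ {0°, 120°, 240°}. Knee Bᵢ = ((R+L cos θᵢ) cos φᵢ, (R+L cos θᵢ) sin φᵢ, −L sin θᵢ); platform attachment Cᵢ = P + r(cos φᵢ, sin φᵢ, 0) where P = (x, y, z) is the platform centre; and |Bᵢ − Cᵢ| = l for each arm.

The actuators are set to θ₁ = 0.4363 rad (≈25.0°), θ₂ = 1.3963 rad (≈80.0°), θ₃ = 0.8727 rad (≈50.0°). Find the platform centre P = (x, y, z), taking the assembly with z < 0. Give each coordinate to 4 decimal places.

(0.1004, -0.0682, -0.4664)

φ1=0.0°: virtual centre (0.2588, 0.0000, -0.0507), radius l
φ2=120.0°: virtual centre (-0.0854, 0.1479, -0.1182), radius l
arm 3 at φ=240.0°: e+L cos θ3 = 0.2271;  centre 3 = (-0.1136, -0.1967, -0.0919)
eliminate P² terms by subtracting sphere 1 from 2 and 3
linear system: -0.6884x+0.2959y = -0.0264−-0.1349z; -0.7446x+-0.3934y = -0.0095−-0.0824z
Cramer: x(z) = 0.0268-0.1577z;  y(z) = -0.0267+0.0890z
sphere 1 gives Az²+Bz+C=0 with A=1.0328, B=0.1698, C=-0.1454;  B²−4AC=0.6297;  roots -0.4664, 0.3019;  negative root z = -0.4664
x = 0.1004, y = -0.0682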